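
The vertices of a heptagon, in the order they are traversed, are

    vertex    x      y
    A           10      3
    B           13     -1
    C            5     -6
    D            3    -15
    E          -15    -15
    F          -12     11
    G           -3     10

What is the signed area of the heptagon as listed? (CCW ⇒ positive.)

-495

Σ = (-49) + (-73) + (-57) + (-270) + (-345) + (-87) + (-109) = -990
Signed area = Σ/2 = -495 (negative ⇒ clockwise traversal).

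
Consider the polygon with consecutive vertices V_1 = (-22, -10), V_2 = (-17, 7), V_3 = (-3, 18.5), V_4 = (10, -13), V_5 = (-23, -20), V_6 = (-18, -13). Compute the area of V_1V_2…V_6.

Apply the shoelace (surveyor's) formula: 2A = Σ (x_i·y_{i+1} − x_{i+1}·y_i), indices taken mod 6.
V_1→V_2: (-22)(7) − (-17)(-10) = -324
V_2→V_3: (-17)(18.5) − (-3)(7) = -293.5
V_3→V_4: (-3)(-13) − (10)(18.5) = -146
V_4→V_5: (10)(-20) − (-23)(-13) = -499
V_5→V_6: (-23)(-13) − (-18)(-20) = -61
V_6→V_1: (-18)(-10) − (-22)(-13) = -106
Σ = -1429.5
Area = |Σ|/2 = 714.75.

714.75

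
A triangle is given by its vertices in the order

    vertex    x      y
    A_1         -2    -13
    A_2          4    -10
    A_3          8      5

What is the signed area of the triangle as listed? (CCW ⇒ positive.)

Apply Gauss's area formula: 2A = Σ (x_i·y_{i+1} − x_{i+1}·y_i), indices taken mod 3.
Cross-terms: 72, 100, -94  ⇒  Σ = 78
Signed area = Σ/2 = 39 (positive ⇒ counter-clockwise traversal).

39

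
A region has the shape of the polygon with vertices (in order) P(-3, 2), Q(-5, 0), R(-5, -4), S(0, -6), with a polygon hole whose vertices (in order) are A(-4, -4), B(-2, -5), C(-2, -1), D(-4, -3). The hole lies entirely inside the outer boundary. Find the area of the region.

Outer boundary:
Apply Gauss's area formula: 2A = Σ (x_i·y_{i+1} − x_{i+1}·y_i), indices taken mod 4.
Σ = (10) + (20) + (30) + (-18) = 42
Area = |Σ|/2 = 21.
Hole:
Apply the shoelace formula: 2A = Σ (x_i·y_{i+1} − x_{i+1}·y_i), indices taken mod 4.
Σ = (12) + (-8) + (2) + (4) = 10
Area = |Σ|/2 = 5.
Net area = 21 − 5 = 16.

16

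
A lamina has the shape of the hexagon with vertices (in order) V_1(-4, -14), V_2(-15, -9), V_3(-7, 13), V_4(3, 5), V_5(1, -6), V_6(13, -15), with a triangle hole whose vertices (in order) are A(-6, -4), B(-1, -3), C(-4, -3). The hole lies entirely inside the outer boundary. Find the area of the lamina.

352.5

Outer boundary:
Apply the shoelace formula: 2A = Σ (x_i·y_{i+1} − x_{i+1}·y_i), indices taken mod 6.
Cross-terms: -174, -258, -74, -23, 63, -242  ⇒  Σ = -708
Area = |Σ|/2 = 354.
Hole:
Σ = (14) + (-9) + (-2) = 3
Area = |Σ|/2 = 1.5.
Net area = 354 − 1.5 = 352.5.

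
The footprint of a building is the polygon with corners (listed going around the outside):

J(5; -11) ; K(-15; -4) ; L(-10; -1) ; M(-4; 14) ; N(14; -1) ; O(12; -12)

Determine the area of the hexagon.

Σ = (-185) + (-25) + (-144) + (-192) + (-156) + (-72) = -774
Area = |Σ|/2 = 387.

387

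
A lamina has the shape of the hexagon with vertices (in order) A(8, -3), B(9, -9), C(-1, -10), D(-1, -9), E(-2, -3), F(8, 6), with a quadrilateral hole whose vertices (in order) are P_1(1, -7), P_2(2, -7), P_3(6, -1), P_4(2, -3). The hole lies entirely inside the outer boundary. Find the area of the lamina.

Outer boundary:
Apply the shoelace (surveyor's) formula: 2A = Σ (x_i·y_{i+1} − x_{i+1}·y_i), indices taken mod 6.
Cross-terms: -45, -99, -1, -15, 12, -72  ⇒  Σ = -220
Area = |Σ|/2 = 110.
Hole:
Cross-terms: 7, 40, -16, -11  ⇒  Σ = 20
Area = |Σ|/2 = 10.
Net area = 110 − 10 = 100.

100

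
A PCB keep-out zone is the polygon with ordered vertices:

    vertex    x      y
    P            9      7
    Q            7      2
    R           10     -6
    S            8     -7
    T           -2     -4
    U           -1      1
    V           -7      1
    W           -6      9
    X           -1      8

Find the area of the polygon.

Apply the shoelace (surveyor's) formula: 2A = Σ (x_i·y_{i+1} − x_{i+1}·y_i), indices taken mod 9.
Cross-terms: -31, -62, -22, -46, -6, 6, -57, -39, -79  ⇒  Σ = -336
Area = |Σ|/2 = 168.

168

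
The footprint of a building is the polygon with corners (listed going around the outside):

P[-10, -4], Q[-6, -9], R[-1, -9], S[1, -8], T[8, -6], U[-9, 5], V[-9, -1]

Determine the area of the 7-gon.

Apply the shoelace (surveyor's) formula: 2A = Σ (x_i·y_{i+1} − x_{i+1}·y_i), indices taken mod 7.
Σ = (66) + (45) + (17) + (58) + (-14) + (54) + (26) = 252
Area = |Σ|/2 = 126.

126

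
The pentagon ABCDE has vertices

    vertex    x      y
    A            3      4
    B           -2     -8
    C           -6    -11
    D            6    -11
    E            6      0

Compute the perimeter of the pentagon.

|AB| = √((-5)² + (-12)²) = √169 = 13
|BC| = √((-4)² + (-3)²) = √25 = 5
|CD| = √((12)² + (0)²) = √144 = 12
|DE| = √((0)² + (11)²) = √121 = 11
|EA| = √((-3)² + (4)²) = √25 = 5
Perimeter = 13 + 5 + 12 + 11 + 5 = 46.

46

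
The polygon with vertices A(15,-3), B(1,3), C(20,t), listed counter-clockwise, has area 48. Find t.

Write out the shoelace sum; only the two edges meeting at C involve t:
2·Area = [(1·t − 20·3) + (20·(-3) − 15·t)] + 48
       = -14·t + -72 = 96
⇒ t = -12.

-12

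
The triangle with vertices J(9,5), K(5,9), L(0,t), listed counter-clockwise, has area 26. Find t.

The doubled signed area Σ (x_i y_{i+1} − x_{i+1} y_i) is linear in t.
With t=0 it equals 56; the coefficient of t is -4 (from the two edges through L).
So -4·t + 56 = 2·26 = 52 ⇒ t = 1.

1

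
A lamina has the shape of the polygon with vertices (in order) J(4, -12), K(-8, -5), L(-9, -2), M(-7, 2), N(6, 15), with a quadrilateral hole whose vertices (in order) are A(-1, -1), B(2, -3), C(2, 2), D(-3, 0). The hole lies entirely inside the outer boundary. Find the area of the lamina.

201

Outer boundary:
Apply Gauss's area formula: 2A = Σ (x_i·y_{i+1} − x_{i+1}·y_i), indices taken mod 5.
J→K: (4)(-5) − (-8)(-12) = -116
K→L: (-8)(-2) − (-9)(-5) = -29
L→M: (-9)(2) − (-7)(-2) = -32
M→N: (-7)(15) − (6)(2) = -117
N→J: (6)(-12) − (4)(15) = -132
Σ = -426
Area = |Σ|/2 = 213.
Hole:
Σ = (5) + (10) + (6) + (3) = 24
Area = |Σ|/2 = 12.
Net area = 213 − 12 = 201.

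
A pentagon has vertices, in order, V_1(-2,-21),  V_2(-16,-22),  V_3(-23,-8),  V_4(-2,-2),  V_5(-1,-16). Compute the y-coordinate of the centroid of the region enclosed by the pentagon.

Apply the shoelace formula. First the cross-terms c_i = x_i·y_{i+1} − x_{i+1}·y_i:
  -292, -378, 30, 30, -11  ⇒  2A = -621, A = -310.5.
Then Σ (y_i + y_{i+1})·c_i = 23463, so ȳ = 23463 / (6·(-310.5)) = -869/69.

-869/69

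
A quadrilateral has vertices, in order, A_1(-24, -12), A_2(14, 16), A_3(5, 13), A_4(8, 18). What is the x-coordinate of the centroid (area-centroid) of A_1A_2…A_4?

-365/156

Apply the shoelace formula. First the cross-terms c_i = x_i·y_{i+1} − x_{i+1}·y_i:
  -216, 102, -14, 336  ⇒  2A = 208, A = 104.
Then Σ (x_i + x_{i+1})·c_i = -1460, so x̄ = -1460 / (6·104) = -365/156.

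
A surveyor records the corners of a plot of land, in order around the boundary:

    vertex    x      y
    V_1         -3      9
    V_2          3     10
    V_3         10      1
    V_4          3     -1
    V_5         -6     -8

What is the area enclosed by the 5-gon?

137.5

Apply the shoelace formula: 2A = Σ (x_i·y_{i+1} − x_{i+1}·y_i), indices taken mod 5.
Σ = (-57) + (-97) + (-13) + (-30) + (-78) = -275
Area = |Σ|/2 = 137.5.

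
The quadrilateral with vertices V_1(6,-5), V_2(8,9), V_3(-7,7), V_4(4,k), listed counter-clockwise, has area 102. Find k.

Write out the shoelace sum; only the two edges meeting at V_4 involve k:
2·Area = [((-7)·k − 4·7) + (4·(-5) − 6·k)] + 213
       = -13·k + 165 = 204
⇒ k = -3.

-3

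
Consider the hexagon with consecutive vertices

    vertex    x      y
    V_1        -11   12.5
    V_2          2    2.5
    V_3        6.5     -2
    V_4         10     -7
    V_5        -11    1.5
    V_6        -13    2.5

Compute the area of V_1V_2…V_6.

151.625

Apply the shoelace (surveyor's) formula: 2A = Σ (x_i·y_{i+1} − x_{i+1}·y_i), indices taken mod 6.
V_1→V_2: (-11)(2.5) − (2)(12.5) = -52.5
V_2→V_3: (2)(-2) − (6.5)(2.5) = -20.25
V_3→V_4: (6.5)(-7) − (10)(-2) = -25.5
V_4→V_5: (10)(1.5) − (-11)(-7) = -62
V_5→V_6: (-11)(2.5) − (-13)(1.5) = -8
V_6→V_1: (-13)(12.5) − (-11)(2.5) = -135
Σ = -303.25
Area = |Σ|/2 = 151.625.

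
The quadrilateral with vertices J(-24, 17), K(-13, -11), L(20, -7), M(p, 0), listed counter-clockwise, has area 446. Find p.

Write out the shoelace sum; only the two edges meeting at M involve p:
2·Area = [(20·0 − p·(-7)) + (p·17 − (-24)·0)] + 796
       = 24·p + 796 = 892
⇒ p = 4.

4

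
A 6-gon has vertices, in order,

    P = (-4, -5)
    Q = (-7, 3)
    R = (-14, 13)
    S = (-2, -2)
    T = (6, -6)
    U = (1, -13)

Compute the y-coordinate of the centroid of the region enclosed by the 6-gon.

-234/49

Apply the surveyor's formula. First the cross-terms c_i = x_i·y_{i+1} − x_{i+1}·y_i:
  -47, -49, 54, 24, -72, -57  ⇒  2A = -147, A = -73.5.
Then Σ (y_i + y_{i+1})·c_i = 2106, so ȳ = 2106 / (6·(-73.5)) = -234/49.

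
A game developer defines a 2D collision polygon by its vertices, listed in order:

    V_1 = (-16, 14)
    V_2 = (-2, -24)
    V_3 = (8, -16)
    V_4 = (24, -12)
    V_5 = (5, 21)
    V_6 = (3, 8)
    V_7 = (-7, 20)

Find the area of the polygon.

Apply the shoelace formula: 2A = Σ (x_i·y_{i+1} − x_{i+1}·y_i), indices taken mod 7.
Σ = (412) + (224) + (288) + (564) + (-23) + (116) + (222) = 1803
Area = |Σ|/2 = 901.5.

901.5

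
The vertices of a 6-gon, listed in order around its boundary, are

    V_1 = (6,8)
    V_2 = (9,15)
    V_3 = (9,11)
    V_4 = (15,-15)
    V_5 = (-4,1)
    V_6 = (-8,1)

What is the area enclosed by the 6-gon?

214.5

Apply Gauss's area formula: 2A = Σ (x_i·y_{i+1} − x_{i+1}·y_i), indices taken mod 6.
Σ = (18) + (-36) + (-300) + (-45) + (4) + (-70) = -429
Area = |Σ|/2 = 214.5.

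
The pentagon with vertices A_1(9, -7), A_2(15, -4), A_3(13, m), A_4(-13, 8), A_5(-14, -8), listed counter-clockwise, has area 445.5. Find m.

Write out the shoelace sum; only the two edges meeting at A_3 involve m:
2·Area = [(15·m − 13·(-4)) + (13·8 − (-13)·m)] + 455
       = 28·m + 611 = 891
⇒ m = 10.

10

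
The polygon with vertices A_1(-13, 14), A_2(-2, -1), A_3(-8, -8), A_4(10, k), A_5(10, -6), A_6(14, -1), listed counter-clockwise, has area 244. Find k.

The doubled signed area Σ (x_i y_{i+1} − x_{i+1} y_i) is linear in k.
With k=0 it equals 326; the coefficient of k is -18 (from the two edges through A_4).
So -18·k + 326 = 2·244 = 488 ⇒ k = -9.

-9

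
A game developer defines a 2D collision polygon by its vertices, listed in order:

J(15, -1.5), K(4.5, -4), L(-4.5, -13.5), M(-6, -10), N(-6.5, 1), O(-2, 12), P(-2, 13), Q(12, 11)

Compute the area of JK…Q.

339

J→K: (15)(-4) − (4.5)(-1.5) = -53.25
K→L: (4.5)(-13.5) − (-4.5)(-4) = -78.75
L→M: (-4.5)(-10) − (-6)(-13.5) = -36
M→N: (-6)(1) − (-6.5)(-10) = -71
N→O: (-6.5)(12) − (-2)(1) = -76
O→P: (-2)(13) − (-2)(12) = -2
P→Q: (-2)(11) − (12)(13) = -178
Q→J: (12)(-1.5) − (15)(11) = -183
Σ = -678
Area = |Σ|/2 = 339.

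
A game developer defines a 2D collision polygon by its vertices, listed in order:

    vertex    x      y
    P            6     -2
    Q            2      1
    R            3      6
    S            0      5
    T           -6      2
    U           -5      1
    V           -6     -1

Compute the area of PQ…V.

Apply Gauss's area formula: 2A = Σ (x_i·y_{i+1} − x_{i+1}·y_i), indices taken mod 7.
Σ = (10) + (9) + (15) + (30) + (4) + (11) + (18) = 97
Area = |Σ|/2 = 48.5.

48.5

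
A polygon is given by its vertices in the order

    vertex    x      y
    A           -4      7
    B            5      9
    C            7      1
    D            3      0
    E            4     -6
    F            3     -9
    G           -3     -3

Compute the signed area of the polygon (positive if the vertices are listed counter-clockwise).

-118.5

Cross-terms: -71, -58, -3, -18, -18, -36, -33  ⇒  Σ = -237
Signed area = Σ/2 = -118.5 (negative ⇒ clockwise traversal).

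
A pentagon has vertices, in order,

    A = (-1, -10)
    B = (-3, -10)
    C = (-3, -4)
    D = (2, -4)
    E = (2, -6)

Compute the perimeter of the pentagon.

|AB| = √((-2)² + (0)²) = √4 = 2
|BC| = √((0)² + (6)²) = √36 = 6
|CD| = √((5)² + (0)²) = √25 = 5
|DE| = √((0)² + (-2)²) = √4 = 2
|EA| = √((-3)² + (-4)²) = √25 = 5
Perimeter = 2 + 6 + 5 + 2 + 5 = 20.

20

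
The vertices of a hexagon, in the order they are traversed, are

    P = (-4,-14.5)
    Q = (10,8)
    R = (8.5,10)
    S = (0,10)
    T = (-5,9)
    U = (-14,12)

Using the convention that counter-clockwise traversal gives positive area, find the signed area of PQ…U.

298.5

Apply the shoelace formula: 2A = Σ (x_i·y_{i+1} − x_{i+1}·y_i), indices taken mod 6.
P→Q: (-4)(8) − (10)(-14.5) = 113
Q→R: (10)(10) − (8.5)(8) = 32
R→S: (8.5)(10) − (0)(10) = 85
S→T: (0)(9) − (-5)(10) = 50
T→U: (-5)(12) − (-14)(9) = 66
U→P: (-14)(-14.5) − (-4)(12) = 251
Σ = 597
Signed area = Σ/2 = 298.5 (positive ⇒ counter-clockwise traversal).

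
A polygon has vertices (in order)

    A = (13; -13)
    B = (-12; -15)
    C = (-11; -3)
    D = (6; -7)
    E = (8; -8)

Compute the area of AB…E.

188.5

Cross-terms: -351, -129, 95, 8, 0  ⇒  Σ = -377
Area = |Σ|/2 = 188.5.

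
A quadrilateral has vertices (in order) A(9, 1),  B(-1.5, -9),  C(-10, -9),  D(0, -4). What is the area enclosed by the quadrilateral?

Apply the shoelace (surveyor's) formula: 2A = Σ (x_i·y_{i+1} − x_{i+1}·y_i), indices taken mod 4.
Cross-terms: -79.5, -76.5, 40, 36  ⇒  Σ = -80
Area = |Σ|/2 = 40.

40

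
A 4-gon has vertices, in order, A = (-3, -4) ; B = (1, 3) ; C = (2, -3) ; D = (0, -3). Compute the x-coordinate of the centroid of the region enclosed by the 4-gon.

2/87

Apply Gauss's area formula. First the cross-terms c_i = x_i·y_{i+1} − x_{i+1}·y_i:
  -5, -9, -6, -9  ⇒  2A = -29, A = -14.5.
Then Σ (x_i + x_{i+1})·c_i = -2, so x̄ = -2 / (6·(-14.5)) = 2/87.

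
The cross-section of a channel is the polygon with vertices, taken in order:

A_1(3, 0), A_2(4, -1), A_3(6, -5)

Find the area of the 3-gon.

Apply Gauss's area formula: 2A = Σ (x_i·y_{i+1} − x_{i+1}·y_i), indices taken mod 3.
Σ = (-3) + (-14) + (15) = -2
Area = |Σ|/2 = 1.

1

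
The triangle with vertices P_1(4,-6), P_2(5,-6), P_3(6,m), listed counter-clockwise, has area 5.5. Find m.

The doubled signed area Σ (x_i y_{i+1} − x_{i+1} y_i) is linear in m.
With m=0 it equals 6; the coefficient of m is 1 (from the two edges through P_3).
So 1·m + 6 = 2·5.5 = 11 ⇒ m = 5.

5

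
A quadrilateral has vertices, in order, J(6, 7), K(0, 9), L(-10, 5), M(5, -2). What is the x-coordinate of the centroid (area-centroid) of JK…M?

Apply the surveyor's formula. First the cross-terms c_i = x_i·y_{i+1} − x_{i+1}·y_i:
  54, 90, -5, 47  ⇒  2A = 186, A = 93.
Then Σ (x_i + x_{i+1})·c_i = -34, so x̄ = -34 / (6·93) = -17/279.

-17/279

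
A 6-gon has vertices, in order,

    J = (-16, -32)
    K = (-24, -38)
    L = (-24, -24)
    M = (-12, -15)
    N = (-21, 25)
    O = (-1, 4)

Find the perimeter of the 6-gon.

|JK| = √((-8)² + (-6)²) = √100 = 10
|KL| = √((0)² + (14)²) = √196 = 14
|LM| = √((12)² + (9)²) = √225 = 15
|MN| = √((-9)² + (40)²) = √1681 = 41
|NO| = √((20)² + (-21)²) = √841 = 29
|OJ| = √((-15)² + (-36)²) = √1521 = 39
Perimeter = 10 + 14 + 15 + 41 + 29 + 39 = 148.

148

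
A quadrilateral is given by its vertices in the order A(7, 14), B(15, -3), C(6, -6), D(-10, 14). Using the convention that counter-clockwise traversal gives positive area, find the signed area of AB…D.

-258.5

Σ = (-231) + (-72) + (24) + (-238) = -517
Signed area = Σ/2 = -258.5 (negative ⇒ clockwise traversal).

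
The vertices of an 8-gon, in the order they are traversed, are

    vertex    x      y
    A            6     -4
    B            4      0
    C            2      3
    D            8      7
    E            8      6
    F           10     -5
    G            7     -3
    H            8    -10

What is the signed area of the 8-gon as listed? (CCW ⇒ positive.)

-51.5

Apply the shoelace (surveyor's) formula: 2A = Σ (x_i·y_{i+1} − x_{i+1}·y_i), indices taken mod 8.
Σ = (16) + (12) + (-10) + (-8) + (-100) + (5) + (-46) + (28) = -103
Signed area = Σ/2 = -51.5 (negative ⇒ clockwise traversal).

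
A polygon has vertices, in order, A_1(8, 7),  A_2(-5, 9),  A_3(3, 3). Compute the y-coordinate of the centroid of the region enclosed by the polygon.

19/3

Apply the surveyor's formula. First the cross-terms c_i = x_i·y_{i+1} − x_{i+1}·y_i:
  107, -42, -3  ⇒  2A = 62, A = 31.
Then Σ (y_i + y_{i+1})·c_i = 1178, so ȳ = 1178 / (6·31) = 19/3.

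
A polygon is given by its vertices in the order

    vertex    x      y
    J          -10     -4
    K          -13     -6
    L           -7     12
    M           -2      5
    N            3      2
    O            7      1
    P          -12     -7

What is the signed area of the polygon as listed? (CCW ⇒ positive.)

Σ = (8) + (-198) + (-11) + (-19) + (-11) + (-37) + (-22) = -290
Signed area = Σ/2 = -145 (negative ⇒ clockwise traversal).

-145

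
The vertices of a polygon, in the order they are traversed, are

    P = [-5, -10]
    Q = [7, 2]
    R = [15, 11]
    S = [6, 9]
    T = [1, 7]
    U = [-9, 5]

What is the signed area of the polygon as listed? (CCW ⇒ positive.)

196

Apply the shoelace formula: 2A = Σ (x_i·y_{i+1} − x_{i+1}·y_i), indices taken mod 6.
Σ = (60) + (47) + (69) + (33) + (68) + (115) = 392
Signed area = Σ/2 = 196 (positive ⇒ counter-clockwise traversal).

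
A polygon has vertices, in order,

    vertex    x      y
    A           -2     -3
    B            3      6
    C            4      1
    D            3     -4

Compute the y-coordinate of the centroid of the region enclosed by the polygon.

-1/9

Apply the shoelace (surveyor's) formula. First the cross-terms c_i = x_i·y_{i+1} − x_{i+1}·y_i:
  -3, -21, -19, -17  ⇒  2A = -60, A = -30.
Then Σ (y_i + y_{i+1})·c_i = 20, so ȳ = 20 / (6·(-30)) = -1/9.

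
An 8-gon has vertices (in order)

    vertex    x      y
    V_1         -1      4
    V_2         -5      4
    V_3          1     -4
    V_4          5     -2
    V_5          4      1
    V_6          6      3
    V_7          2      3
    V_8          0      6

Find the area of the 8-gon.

49.5

Σ = (16) + (16) + (18) + (13) + (6) + (12) + (12) + (6) = 99
Area = |Σ|/2 = 49.5.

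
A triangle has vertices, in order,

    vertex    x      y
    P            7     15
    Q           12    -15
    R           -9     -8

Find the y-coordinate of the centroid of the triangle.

-8/3

Apply the shoelace (surveyor's) formula. First the cross-terms c_i = x_i·y_{i+1} − x_{i+1}·y_i:
  -285, -231, -79  ⇒  2A = -595, A = -297.5.
Then Σ (y_i + y_{i+1})·c_i = 4760, so ȳ = 4760 / (6·(-297.5)) = -8/3.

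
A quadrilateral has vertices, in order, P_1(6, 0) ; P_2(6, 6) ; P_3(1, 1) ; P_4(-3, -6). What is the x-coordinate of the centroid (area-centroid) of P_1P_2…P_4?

Apply the shoelace formula. First the cross-terms c_i = x_i·y_{i+1} − x_{i+1}·y_i:
  36, 0, -3, 36  ⇒  2A = 69, A = 34.5.
Then Σ (x_i + x_{i+1})·c_i = 546, so x̄ = 546 / (6·34.5) = 182/69.

182/69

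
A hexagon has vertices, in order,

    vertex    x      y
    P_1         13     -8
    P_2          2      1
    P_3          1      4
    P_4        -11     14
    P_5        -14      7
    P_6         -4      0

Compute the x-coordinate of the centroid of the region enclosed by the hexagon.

Apply Gauss's area formula. First the cross-terms c_i = x_i·y_{i+1} − x_{i+1}·y_i:
  29, 7, 58, 119, 28, 32  ⇒  2A = 273, A = 136.5.
Then Σ (x_i + x_{i+1})·c_i = -3315, so x̄ = -3315 / (6·136.5) = -85/21.

-85/21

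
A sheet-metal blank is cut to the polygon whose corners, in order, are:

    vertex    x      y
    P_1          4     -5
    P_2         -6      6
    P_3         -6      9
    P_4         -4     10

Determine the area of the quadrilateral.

34

Apply the shoelace (surveyor's) formula: 2A = Σ (x_i·y_{i+1} − x_{i+1}·y_i), indices taken mod 4.
Σ = (-6) + (-18) + (-24) + (-20) = -68
Area = |Σ|/2 = 34.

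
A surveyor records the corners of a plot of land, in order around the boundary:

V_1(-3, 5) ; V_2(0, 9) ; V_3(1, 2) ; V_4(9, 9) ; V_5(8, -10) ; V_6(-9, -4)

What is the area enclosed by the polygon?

193

Apply the shoelace (surveyor's) formula: 2A = Σ (x_i·y_{i+1} − x_{i+1}·y_i), indices taken mod 6.
V_1→V_2: (-3)(9) − (0)(5) = -27
V_2→V_3: (0)(2) − (1)(9) = -9
V_3→V_4: (1)(9) − (9)(2) = -9
V_4→V_5: (9)(-10) − (8)(9) = -162
V_5→V_6: (8)(-4) − (-9)(-10) = -122
V_6→V_1: (-9)(5) − (-3)(-4) = -57
Σ = -386
Area = |Σ|/2 = 193.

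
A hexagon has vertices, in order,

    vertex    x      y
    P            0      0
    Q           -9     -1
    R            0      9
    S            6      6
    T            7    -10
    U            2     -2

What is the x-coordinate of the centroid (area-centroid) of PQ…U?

289/231

Apply the shoelace formula. First the cross-terms c_i = x_i·y_{i+1} − x_{i+1}·y_i:
  0, -81, -54, -102, 6, 0  ⇒  2A = -231, A = -115.5.
Then Σ (x_i + x_{i+1})·c_i = -867, so x̄ = -867 / (6·(-115.5)) = 289/231.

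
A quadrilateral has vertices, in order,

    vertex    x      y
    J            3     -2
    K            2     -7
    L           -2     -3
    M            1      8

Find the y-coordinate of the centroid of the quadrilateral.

Apply the shoelace formula. First the cross-terms c_i = x_i·y_{i+1} − x_{i+1}·y_i:
  -17, -20, -13, -26  ⇒  2A = -76, A = -38.
Then Σ (y_i + y_{i+1})·c_i = 132, so ȳ = 132 / (6·(-38)) = -11/19.

-11/19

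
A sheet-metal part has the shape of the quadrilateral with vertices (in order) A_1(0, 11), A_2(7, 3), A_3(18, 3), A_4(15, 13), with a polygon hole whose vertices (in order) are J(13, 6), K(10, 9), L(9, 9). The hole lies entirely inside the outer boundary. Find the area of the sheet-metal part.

120.5

Outer boundary:
Cross-terms: -77, -33, 189, 165  ⇒  Σ = 244
Area = |Σ|/2 = 122.
Hole:
Σ = (57) + (9) + (-63) = 3
Area = |Σ|/2 = 1.5.
Net area = 122 − 1.5 = 120.5.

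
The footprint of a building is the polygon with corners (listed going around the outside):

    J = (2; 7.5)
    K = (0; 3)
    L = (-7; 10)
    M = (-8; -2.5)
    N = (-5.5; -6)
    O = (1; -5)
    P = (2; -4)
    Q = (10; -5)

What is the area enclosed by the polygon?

156.625

Apply the shoelace formula: 2A = Σ (x_i·y_{i+1} − x_{i+1}·y_i), indices taken mod 8.
Cross-terms: 6, 21, 97.5, 34.25, 33.5, 6, 30, 85  ⇒  Σ = 313.25
Area = |Σ|/2 = 156.625.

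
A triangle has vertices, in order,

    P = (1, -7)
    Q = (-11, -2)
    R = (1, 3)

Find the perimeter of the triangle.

|PQ| = √((-12)² + (5)²) = √169 = 13
|QR| = √((12)² + (5)²) = √169 = 13
|RP| = √((0)² + (-10)²) = √100 = 10
Perimeter = 13 + 13 + 10 = 36.

36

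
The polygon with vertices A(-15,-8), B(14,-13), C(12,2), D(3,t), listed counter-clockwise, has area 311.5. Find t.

6

Write out the shoelace sum; only the two edges meeting at D involve t:
2·Area = [(12·t − 3·2) + (3·(-8) − (-15)·t)] + 491
       = 27·t + 461 = 623
⇒ t = 6.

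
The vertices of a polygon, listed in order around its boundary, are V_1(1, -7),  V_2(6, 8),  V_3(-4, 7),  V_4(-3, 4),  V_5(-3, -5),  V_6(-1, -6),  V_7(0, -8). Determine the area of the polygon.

92.5

Apply the surveyor's formula: 2A = Σ (x_i·y_{i+1} − x_{i+1}·y_i), indices taken mod 7.
Σ = (50) + (74) + (5) + (27) + (13) + (8) + (8) = 185
Area = |Σ|/2 = 92.5.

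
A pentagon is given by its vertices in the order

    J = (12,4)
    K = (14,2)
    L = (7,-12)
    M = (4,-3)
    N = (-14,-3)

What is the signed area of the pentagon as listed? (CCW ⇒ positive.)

-130.5

Apply the shoelace (surveyor's) formula: 2A = Σ (x_i·y_{i+1} − x_{i+1}·y_i), indices taken mod 5.
J→K: (12)(2) − (14)(4) = -32
K→L: (14)(-12) − (7)(2) = -182
L→M: (7)(-3) − (4)(-12) = 27
M→N: (4)(-3) − (-14)(-3) = -54
N→J: (-14)(4) − (12)(-3) = -20
Σ = -261
Signed area = Σ/2 = -130.5 (negative ⇒ clockwise traversal).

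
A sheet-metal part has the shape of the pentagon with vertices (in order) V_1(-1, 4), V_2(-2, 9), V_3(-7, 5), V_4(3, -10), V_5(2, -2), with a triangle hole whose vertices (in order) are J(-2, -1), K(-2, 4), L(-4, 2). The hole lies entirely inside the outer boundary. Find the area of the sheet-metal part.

Outer boundary:
Apply the surveyor's formula: 2A = Σ (x_i·y_{i+1} − x_{i+1}·y_i), indices taken mod 5.
Σ = (-1) + (53) + (55) + (14) + (6) = 127
Area = |Σ|/2 = 63.5.
Hole:
Cross-terms: -10, 12, 8  ⇒  Σ = 10
Area = |Σ|/2 = 5.
Net area = 63.5 − 5 = 58.5.

58.5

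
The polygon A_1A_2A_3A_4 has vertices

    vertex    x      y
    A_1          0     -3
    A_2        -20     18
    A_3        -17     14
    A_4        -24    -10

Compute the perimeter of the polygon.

84

|A_1A_2| = √((-20)² + (21)²) = √841 = 29
|A_2A_3| = √((3)² + (-4)²) = √25 = 5
|A_3A_4| = √((-7)² + (-24)²) = √625 = 25
|A_4A_1| = √((24)² + (7)²) = √625 = 25
Perimeter = 29 + 5 + 25 + 25 = 84.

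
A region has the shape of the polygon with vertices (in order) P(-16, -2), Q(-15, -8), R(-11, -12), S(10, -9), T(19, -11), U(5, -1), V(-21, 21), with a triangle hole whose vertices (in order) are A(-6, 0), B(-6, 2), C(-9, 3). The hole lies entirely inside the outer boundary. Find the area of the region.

481

Outer boundary:
Σ = (98) + (92) + (219) + (61) + (36) + (84) + (378) = 968
Area = |Σ|/2 = 484.
Hole:
Apply the surveyor's formula: 2A = Σ (x_i·y_{i+1} − x_{i+1}·y_i), indices taken mod 3.
Σ = (-12) + (0) + (18) = 6
Area = |Σ|/2 = 3.
Net area = 484 − 3 = 481.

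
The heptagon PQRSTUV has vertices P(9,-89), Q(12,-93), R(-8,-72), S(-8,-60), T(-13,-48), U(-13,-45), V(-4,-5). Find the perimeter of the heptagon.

188

|PQ| = √((3)² + (-4)²) = √25 = 5
|QR| = √((-20)² + (21)²) = √841 = 29
|RS| = √((0)² + (12)²) = √144 = 12
|ST| = √((-5)² + (12)²) = √169 = 13
|TU| = √((0)² + (3)²) = √9 = 3
|UV| = √((9)² + (40)²) = √1681 = 41
|VP| = √((13)² + (-84)²) = √7225 = 85
Perimeter = 5 + 29 + 12 + 13 + 3 + 41 + 85 = 188.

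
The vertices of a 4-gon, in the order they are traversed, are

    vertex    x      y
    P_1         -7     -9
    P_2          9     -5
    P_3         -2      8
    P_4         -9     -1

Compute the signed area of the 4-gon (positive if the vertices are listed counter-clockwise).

Σ = (116) + (62) + (74) + (74) = 326
Signed area = Σ/2 = 163 (positive ⇒ counter-clockwise traversal).

163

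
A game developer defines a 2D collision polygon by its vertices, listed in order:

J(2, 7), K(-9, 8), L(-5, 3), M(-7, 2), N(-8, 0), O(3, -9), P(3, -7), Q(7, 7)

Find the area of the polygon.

Apply Gauss's area formula: 2A = Σ (x_i·y_{i+1} − x_{i+1}·y_i), indices taken mod 8.
J→K: (2)(8) − (-9)(7) = 79
K→L: (-9)(3) − (-5)(8) = 13
L→M: (-5)(2) − (-7)(3) = 11
M→N: (-7)(0) − (-8)(2) = 16
N→O: (-8)(-9) − (3)(0) = 72
O→P: (3)(-7) − (3)(-9) = 6
P→Q: (3)(7) − (7)(-7) = 70
Q→J: (7)(7) − (2)(7) = 35
Σ = 302
Area = |Σ|/2 = 151.

151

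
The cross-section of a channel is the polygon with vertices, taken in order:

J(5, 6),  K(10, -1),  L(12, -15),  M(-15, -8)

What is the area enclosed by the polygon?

Apply the surveyor's formula: 2A = Σ (x_i·y_{i+1} − x_{i+1}·y_i), indices taken mod 4.
J→K: (5)(-1) − (10)(6) = -65
K→L: (10)(-15) − (12)(-1) = -138
L→M: (12)(-8) − (-15)(-15) = -321
M→J: (-15)(6) − (5)(-8) = -50
Σ = -574
Area = |Σ|/2 = 287.

287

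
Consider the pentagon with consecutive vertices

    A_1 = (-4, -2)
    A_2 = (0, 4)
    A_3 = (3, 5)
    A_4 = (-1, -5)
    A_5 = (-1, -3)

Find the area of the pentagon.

Apply the shoelace (surveyor's) formula: 2A = Σ (x_i·y_{i+1} − x_{i+1}·y_i), indices taken mod 5.
Σ = (-16) + (-12) + (-10) + (-2) + (-10) = -50
Area = |Σ|/2 = 25.

25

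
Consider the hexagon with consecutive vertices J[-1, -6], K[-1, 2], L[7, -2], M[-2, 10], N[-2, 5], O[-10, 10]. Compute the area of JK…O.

Apply Gauss's area formula: 2A = Σ (x_i·y_{i+1} − x_{i+1}·y_i), indices taken mod 6.
Σ = (-8) + (-12) + (66) + (10) + (30) + (70) = 156
Area = |Σ|/2 = 78.

78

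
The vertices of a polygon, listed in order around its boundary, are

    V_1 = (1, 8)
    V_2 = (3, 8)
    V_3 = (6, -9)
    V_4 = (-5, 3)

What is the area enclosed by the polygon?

Apply the surveyor's formula: 2A = Σ (x_i·y_{i+1} − x_{i+1}·y_i), indices taken mod 4.
V_1→V_2: (1)(8) − (3)(8) = -16
V_2→V_3: (3)(-9) − (6)(8) = -75
V_3→V_4: (6)(3) − (-5)(-9) = -27
V_4→V_1: (-5)(8) − (1)(3) = -43
Σ = -161
Area = |Σ|/2 = 80.5.

80.5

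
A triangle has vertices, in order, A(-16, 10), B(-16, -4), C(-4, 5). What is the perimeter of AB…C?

|AB| = √((0)² + (-14)²) = √196 = 14
|BC| = √((12)² + (9)²) = √225 = 15
|CA| = √((-12)² + (5)²) = √169 = 13
Perimeter = 14 + 15 + 13 = 42.

42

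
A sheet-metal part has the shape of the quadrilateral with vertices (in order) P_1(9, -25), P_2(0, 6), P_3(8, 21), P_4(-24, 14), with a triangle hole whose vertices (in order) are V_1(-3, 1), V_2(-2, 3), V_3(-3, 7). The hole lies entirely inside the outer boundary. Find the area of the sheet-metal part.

Outer boundary:
Σ = (54) + (-48) + (616) + (474) = 1096
Area = |Σ|/2 = 548.
Hole:
Σ = (-7) + (-5) + (18) = 6
Area = |Σ|/2 = 3.
Net area = 548 − 3 = 545.

545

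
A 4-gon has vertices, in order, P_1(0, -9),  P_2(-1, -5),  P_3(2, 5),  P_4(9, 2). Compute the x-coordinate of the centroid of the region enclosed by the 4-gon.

Apply the surveyor's formula. First the cross-terms c_i = x_i·y_{i+1} − x_{i+1}·y_i:
  -9, 5, -41, -81  ⇒  2A = -126, A = -63.
Then Σ (x_i + x_{i+1})·c_i = -1166, so x̄ = -1166 / (6·(-63)) = 583/189.

583/189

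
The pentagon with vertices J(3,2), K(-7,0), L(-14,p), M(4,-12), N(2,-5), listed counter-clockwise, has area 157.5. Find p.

The doubled signed area Σ (x_i y_{i+1} − x_{i+1} y_i) is linear in p.
With p=0 it equals 205; the coefficient of p is -11 (from the two edges through L).
So -11·p + 205 = 2·157.5 = 315 ⇒ p = -10.

-10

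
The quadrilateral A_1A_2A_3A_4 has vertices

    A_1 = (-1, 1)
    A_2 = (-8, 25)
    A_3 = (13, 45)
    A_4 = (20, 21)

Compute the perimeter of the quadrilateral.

108

|A_1A_2| = √((-7)² + (24)²) = √625 = 25
|A_2A_3| = √((21)² + (20)²) = √841 = 29
|A_3A_4| = √((7)² + (-24)²) = √625 = 25
|A_4A_1| = √((-21)² + (-20)²) = √841 = 29
Perimeter = 25 + 29 + 25 + 29 = 108.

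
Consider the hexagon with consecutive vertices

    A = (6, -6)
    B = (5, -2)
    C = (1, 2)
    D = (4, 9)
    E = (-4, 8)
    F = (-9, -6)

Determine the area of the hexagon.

142.5

Apply Gauss's area formula: 2A = Σ (x_i·y_{i+1} − x_{i+1}·y_i), indices taken mod 6.
Σ = (18) + (12) + (1) + (68) + (96) + (90) = 285
Area = |Σ|/2 = 142.5.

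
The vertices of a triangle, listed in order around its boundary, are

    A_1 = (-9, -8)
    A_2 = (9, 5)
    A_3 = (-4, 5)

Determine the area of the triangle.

Apply the shoelace (surveyor's) formula: 2A = Σ (x_i·y_{i+1} − x_{i+1}·y_i), indices taken mod 3.
A_1→A_2: (-9)(5) − (9)(-8) = 27
A_2→A_3: (9)(5) − (-4)(5) = 65
A_3→A_1: (-4)(-8) − (-9)(5) = 77
Σ = 169
Area = |Σ|/2 = 84.5.

84.5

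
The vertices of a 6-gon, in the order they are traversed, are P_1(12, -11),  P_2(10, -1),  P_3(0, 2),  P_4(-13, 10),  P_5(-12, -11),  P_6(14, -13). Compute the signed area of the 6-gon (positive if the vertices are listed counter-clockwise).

Σ = (98) + (20) + (26) + (263) + (310) + (2) = 719
Signed area = Σ/2 = 359.5 (positive ⇒ counter-clockwise traversal).

359.5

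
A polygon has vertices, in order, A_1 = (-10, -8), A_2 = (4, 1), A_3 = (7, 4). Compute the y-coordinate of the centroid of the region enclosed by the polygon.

-1

Apply the surveyor's formula. First the cross-terms c_i = x_i·y_{i+1} − x_{i+1}·y_i:
  22, 9, -16  ⇒  2A = 15, A = 7.5.
Then Σ (y_i + y_{i+1})·c_i = -45, so ȳ = -45 / (6·7.5) = -1.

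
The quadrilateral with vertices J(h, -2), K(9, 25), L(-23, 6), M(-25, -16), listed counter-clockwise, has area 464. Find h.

-7

The doubled signed area Σ (x_i y_{i+1} − x_{i+1} y_i) is linear in h.
With h=0 it equals 1215; the coefficient of h is 41 (from the two edges through J).
So 41·h + 1215 = 2·464 = 928 ⇒ h = -7.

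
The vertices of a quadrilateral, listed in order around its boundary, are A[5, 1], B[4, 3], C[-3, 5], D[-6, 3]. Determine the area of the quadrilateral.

Apply Gauss's area formula: 2A = Σ (x_i·y_{i+1} − x_{i+1}·y_i), indices taken mod 4.
A→B: (5)(3) − (4)(1) = 11
B→C: (4)(5) − (-3)(3) = 29
C→D: (-3)(3) − (-6)(5) = 21
D→A: (-6)(1) − (5)(3) = -21
Σ = 40
Area = |Σ|/2 = 20.

20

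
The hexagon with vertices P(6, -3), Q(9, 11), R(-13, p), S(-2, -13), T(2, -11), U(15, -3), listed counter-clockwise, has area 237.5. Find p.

-10

Write out the shoelace sum; only the two edges meeting at R involve p:
2·Area = [(9·p − (-13)·11) + ((-13)·(-13) − (-2)·p)] + 273
       = 11·p + 585 = 475
⇒ p = -10.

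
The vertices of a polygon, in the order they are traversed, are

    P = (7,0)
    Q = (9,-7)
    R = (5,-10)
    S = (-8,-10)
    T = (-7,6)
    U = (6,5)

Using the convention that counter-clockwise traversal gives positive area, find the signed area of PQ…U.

Apply Gauss's area formula: 2A = Σ (x_i·y_{i+1} − x_{i+1}·y_i), indices taken mod 6.
Σ = (-49) + (-55) + (-130) + (-118) + (-71) + (-35) = -458
Signed area = Σ/2 = -229 (negative ⇒ clockwise traversal).

-229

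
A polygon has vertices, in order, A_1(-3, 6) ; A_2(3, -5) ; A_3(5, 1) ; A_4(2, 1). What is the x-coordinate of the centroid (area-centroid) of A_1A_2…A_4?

230/129

Apply Gauss's area formula. First the cross-terms c_i = x_i·y_{i+1} − x_{i+1}·y_i:
  -3, 28, 3, 15  ⇒  2A = 43, A = 21.5.
Then Σ (x_i + x_{i+1})·c_i = 230, so x̄ = 230 / (6·21.5) = 230/129.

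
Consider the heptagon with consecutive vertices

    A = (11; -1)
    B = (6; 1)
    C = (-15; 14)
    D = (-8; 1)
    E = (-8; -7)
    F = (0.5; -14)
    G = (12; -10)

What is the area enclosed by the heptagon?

Apply Gauss's area formula: 2A = Σ (x_i·y_{i+1} − x_{i+1}·y_i), indices taken mod 7.
Cross-terms: 17, 99, 97, 64, 115.5, 163, 98  ⇒  Σ = 653.5
Area = |Σ|/2 = 326.75.

326.75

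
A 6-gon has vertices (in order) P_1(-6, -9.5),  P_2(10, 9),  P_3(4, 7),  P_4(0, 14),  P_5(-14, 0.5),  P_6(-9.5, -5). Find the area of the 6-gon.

231

Cross-terms: 41, 34, 56, 196, 74.75, 60.25  ⇒  Σ = 462
Area = |Σ|/2 = 231.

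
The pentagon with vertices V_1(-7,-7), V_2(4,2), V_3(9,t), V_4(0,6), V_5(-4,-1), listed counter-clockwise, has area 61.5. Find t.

7

Write out the shoelace sum; only the two edges meeting at V_3 involve t:
2·Area = [(4·t − 9·2) + (9·6 − 0·t)] + 59
       = 4·t + 95 = 123
⇒ t = 7.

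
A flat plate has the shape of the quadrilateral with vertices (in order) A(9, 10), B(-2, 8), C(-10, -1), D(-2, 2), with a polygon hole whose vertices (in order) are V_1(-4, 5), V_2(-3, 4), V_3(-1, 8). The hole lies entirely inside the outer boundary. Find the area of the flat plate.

Outer boundary:
Apply Gauss's area formula: 2A = Σ (x_i·y_{i+1} − x_{i+1}·y_i), indices taken mod 4.
A→B: (9)(8) − (-2)(10) = 92
B→C: (-2)(-1) − (-10)(8) = 82
C→D: (-10)(2) − (-2)(-1) = -22
D→A: (-2)(10) − (9)(2) = -38
Σ = 114
Area = |Σ|/2 = 57.
Hole:
Apply Gauss's area formula: 2A = Σ (x_i·y_{i+1} − x_{i+1}·y_i), indices taken mod 3.
V_1→V_2: (-4)(4) − (-3)(5) = -1
V_2→V_3: (-3)(8) − (-1)(4) = -20
V_3→V_1: (-1)(5) − (-4)(8) = 27
Σ = 6
Area = |Σ|/2 = 3.
Net area = 57 − 3 = 54.

54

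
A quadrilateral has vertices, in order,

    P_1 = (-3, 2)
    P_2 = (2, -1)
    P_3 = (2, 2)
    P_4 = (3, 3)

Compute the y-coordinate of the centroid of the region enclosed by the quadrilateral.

Apply Gauss's area formula. First the cross-terms c_i = x_i·y_{i+1} − x_{i+1}·y_i:
  -1, 6, 0, 15  ⇒  2A = 20, A = 10.
Then Σ (y_i + y_{i+1})·c_i = 80, so ȳ = 80 / (6·10) = 4/3.

4/3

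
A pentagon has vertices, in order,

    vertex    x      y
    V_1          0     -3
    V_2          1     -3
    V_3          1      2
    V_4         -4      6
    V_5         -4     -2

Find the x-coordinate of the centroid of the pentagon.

Apply the surveyor's formula. First the cross-terms c_i = x_i·y_{i+1} − x_{i+1}·y_i:
  3, 5, 14, 32, 12  ⇒  2A = 66, A = 33.
Then Σ (x_i + x_{i+1})·c_i = -333, so x̄ = -333 / (6·33) = -37/22.

-37/22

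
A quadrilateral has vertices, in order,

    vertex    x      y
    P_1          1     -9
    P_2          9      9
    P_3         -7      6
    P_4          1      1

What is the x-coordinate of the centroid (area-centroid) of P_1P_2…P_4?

Apply Gauss's area formula. First the cross-terms c_i = x_i·y_{i+1} − x_{i+1}·y_i:
  90, 117, -13, -10  ⇒  2A = 184, A = 92.
Then Σ (x_i + x_{i+1})·c_i = 1192, so x̄ = 1192 / (6·92) = 149/69.

149/69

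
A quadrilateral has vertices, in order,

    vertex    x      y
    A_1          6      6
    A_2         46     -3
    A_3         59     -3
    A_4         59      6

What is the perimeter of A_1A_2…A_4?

116

|A_1A_2| = √((40)² + (-9)²) = √1681 = 41
|A_2A_3| = √((13)² + (0)²) = √169 = 13
|A_3A_4| = √((0)² + (9)²) = √81 = 9
|A_4A_1| = √((-53)² + (0)²) = √2809 = 53
Perimeter = 41 + 13 + 9 + 53 = 116.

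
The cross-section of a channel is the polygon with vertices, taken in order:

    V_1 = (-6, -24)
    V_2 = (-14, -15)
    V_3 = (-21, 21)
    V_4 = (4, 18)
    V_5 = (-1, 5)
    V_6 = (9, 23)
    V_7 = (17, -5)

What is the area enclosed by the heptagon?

1110.5

Apply the surveyor's formula: 2A = Σ (x_i·y_{i+1} − x_{i+1}·y_i), indices taken mod 7.
Σ = (-246) + (-609) + (-462) + (38) + (-68) + (-436) + (-438) = -2221
Area = |Σ|/2 = 1110.5.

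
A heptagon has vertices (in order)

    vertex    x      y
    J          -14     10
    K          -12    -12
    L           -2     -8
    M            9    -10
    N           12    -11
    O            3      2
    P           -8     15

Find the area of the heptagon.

360.5

Cross-terms: 288, 72, 92, 21, 57, 61, 130  ⇒  Σ = 721
Area = |Σ|/2 = 360.5.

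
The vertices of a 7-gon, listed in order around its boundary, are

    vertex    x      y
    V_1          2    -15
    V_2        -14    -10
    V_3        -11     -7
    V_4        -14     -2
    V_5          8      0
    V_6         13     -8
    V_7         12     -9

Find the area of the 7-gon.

274.5

Apply the shoelace formula: 2A = Σ (x_i·y_{i+1} − x_{i+1}·y_i), indices taken mod 7.
V_1→V_2: (2)(-10) − (-14)(-15) = -230
V_2→V_3: (-14)(-7) − (-11)(-10) = -12
V_3→V_4: (-11)(-2) − (-14)(-7) = -76
V_4→V_5: (-14)(0) − (8)(-2) = 16
V_5→V_6: (8)(-8) − (13)(0) = -64
V_6→V_7: (13)(-9) − (12)(-8) = -21
V_7→V_1: (12)(-15) − (2)(-9) = -162
Σ = -549
Area = |Σ|/2 = 274.5.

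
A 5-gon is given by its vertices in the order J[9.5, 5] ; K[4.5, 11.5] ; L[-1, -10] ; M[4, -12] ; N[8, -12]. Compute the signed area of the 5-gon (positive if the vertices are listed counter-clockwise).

153.625

Cross-terms: 86.75, -33.5, 52, 48, 154  ⇒  Σ = 307.25
Signed area = Σ/2 = 153.625 (positive ⇒ counter-clockwise traversal).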